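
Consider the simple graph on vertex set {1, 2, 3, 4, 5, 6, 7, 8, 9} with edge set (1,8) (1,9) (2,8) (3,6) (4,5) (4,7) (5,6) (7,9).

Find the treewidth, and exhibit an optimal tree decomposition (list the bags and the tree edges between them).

Treewidth 1.
Bags: B1 = {3, 6}  B2 = {5, 6}  B3 = {4, 5}  B4 = {4, 7}  B5 = {7, 9}  B6 = {1, 9}  B7 = {1, 8}  B8 = {2, 8}
Tree: B1–B2, B2–B3, B3–B4, B4–B5, B5–B6, B6–B7, B7–B8

The largest bag has 2 vertices, giving width 1; this decomposition certifies tw(G) ≤ 1. G has an edge, so its treewidth is at least 1. The upper and lower bounds meet at 1, so that is the treewidth.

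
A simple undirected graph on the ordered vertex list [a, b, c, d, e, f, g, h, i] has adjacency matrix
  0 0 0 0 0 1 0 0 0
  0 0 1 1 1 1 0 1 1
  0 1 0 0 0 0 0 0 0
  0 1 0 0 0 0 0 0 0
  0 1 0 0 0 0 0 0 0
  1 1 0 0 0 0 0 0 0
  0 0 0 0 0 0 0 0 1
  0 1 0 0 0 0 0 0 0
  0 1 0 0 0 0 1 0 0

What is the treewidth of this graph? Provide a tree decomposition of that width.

Every bag has size at most 2, so the width is 2 − 1 = 1 and tw(G) ≤ 1. Any graph with an edge has treewidth ≥ 1, and G has the edge d–b. Combining the bounds, tw(G) = 1.

Treewidth 1.
One optimal decomposition is:
Bags: B1 = {b, d}  B2 = {b, i}  B3 = {b, e}  B4 = {g, i}  B5 = {b, c}  B6 = {b, f}  B7 = {b, h}  B8 = {a, f}
Tree: B1–B2, B1–B3, B2–B4, B1–B5, B3–B6, B6–B7, B6–B8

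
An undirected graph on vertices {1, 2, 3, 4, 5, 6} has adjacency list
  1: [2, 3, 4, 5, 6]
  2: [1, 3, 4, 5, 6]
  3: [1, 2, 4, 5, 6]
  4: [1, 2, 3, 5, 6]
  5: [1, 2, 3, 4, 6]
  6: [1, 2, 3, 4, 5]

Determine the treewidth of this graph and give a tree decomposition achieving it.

A single bag containing all 6 vertices is trivially a valid decomposition of width 5. On the other hand G contains the 6-clique {1, 2, 3, 4, 5, 6}. A clique must lie in a single bag of any decomposition, so no decomposition can have width below 5. Combining the bounds, tw(G) = 5.

Treewidth 5.
Bags: B1 = {1, 2, 3, 4, 5, 6}
Tree: (single bag)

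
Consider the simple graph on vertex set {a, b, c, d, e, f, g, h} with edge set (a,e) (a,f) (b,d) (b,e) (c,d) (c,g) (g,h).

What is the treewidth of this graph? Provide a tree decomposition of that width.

Treewidth 1.
One such decomposition:
Bags: B1 = {g, h}  B2 = {c, g}  B3 = {c, d}  B4 = {b, d}  B5 = {b, e}  B6 = {a, e}  B7 = {a, f}
Tree: B1–B2, B2–B3, B3–B4, B4–B5, B5–B6, B6–B7

Every bag has size at most 2, so the width is 2 − 1 = 1 and tw(G) ≤ 1. Since G has at least one edge (e.g. h–g), it is not an edgeless graph, so tw(G) ≥ 1. The upper and lower bounds meet at 1, so that is the treewidth.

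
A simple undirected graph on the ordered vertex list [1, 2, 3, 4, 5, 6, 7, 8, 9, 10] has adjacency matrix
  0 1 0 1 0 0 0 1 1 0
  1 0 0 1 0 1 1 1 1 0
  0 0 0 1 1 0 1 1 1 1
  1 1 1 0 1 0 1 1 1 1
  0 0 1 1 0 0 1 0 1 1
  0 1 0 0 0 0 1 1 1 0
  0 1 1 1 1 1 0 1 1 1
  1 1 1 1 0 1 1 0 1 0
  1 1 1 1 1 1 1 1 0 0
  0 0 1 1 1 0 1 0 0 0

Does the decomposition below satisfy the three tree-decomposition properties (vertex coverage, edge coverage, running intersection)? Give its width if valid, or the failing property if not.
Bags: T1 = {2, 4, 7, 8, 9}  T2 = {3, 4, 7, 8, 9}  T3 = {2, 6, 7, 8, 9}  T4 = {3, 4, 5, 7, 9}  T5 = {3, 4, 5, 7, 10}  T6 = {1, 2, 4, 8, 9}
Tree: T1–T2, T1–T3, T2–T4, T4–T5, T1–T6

Yes; width 4.

Every vertex of G appears in some bag (union = {1, 2, 3, 4, 5, 6, 7, 8, 9, 10}); every edge is covered by a bag; and for each vertex v the set of bags containing v is connected in the bag tree. The decomposition is therefore valid. The largest bag has 5 vertices, so the width is 4.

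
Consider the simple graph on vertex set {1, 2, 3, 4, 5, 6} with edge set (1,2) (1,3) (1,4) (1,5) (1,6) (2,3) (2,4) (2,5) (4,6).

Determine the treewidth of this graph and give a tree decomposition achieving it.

Treewidth 2.
Bags: B1 = {1, 2, 4}  B2 = {1, 4, 6}  B3 = {1, 2, 3}  B4 = {1, 2, 5}
Tree: B1–B2, B1–B3, B3–B4

The largest bag has 3 vertices, giving width 2; this decomposition certifies tw(G) ≤ 2. For the lower bound, the 3 vertices {1, 2, 3} are pairwise adjacent, and any tree decomposition puts a clique entirely inside one bag — forcing width ≥ 2. The upper and lower bounds meet at 2, so that is the treewidth.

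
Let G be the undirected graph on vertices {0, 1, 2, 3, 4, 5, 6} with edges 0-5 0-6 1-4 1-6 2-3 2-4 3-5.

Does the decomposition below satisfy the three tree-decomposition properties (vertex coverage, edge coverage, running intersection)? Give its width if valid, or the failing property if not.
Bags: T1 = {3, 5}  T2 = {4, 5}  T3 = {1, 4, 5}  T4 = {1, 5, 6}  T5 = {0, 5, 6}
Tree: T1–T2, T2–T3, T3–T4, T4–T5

No — vertex 2 appears in no bag.

A tree decomposition must satisfy three properties: every vertex lies in some bag; for every edge, both endpoints lie together in some bag; and for every vertex, the bags containing it form a connected subtree. Here vertex 2 appears in no bag, so the decomposition is invalid.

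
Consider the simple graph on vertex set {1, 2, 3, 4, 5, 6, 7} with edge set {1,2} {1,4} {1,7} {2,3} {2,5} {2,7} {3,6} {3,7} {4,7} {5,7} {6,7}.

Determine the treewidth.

2

A width-2 tree decomposition is:
Bags: B1 = {1, 2, 7}  B2 = {2, 5, 7}  B3 = {1, 4, 7}  B4 = {2, 3, 7}  B5 = {3, 6, 7}
Tree: B1–B2, B1–B3, B1–B4, B4–B5
Each bag holds 3 vertices, so the decomposition has width 2, which upper-bounds the treewidth. For the lower bound, the 3 vertices {1, 2, 7} are pairwise adjacent, and any tree decomposition puts a clique entirely inside one bag — forcing width ≥ 2. Combining the bounds, tw(G) = 2.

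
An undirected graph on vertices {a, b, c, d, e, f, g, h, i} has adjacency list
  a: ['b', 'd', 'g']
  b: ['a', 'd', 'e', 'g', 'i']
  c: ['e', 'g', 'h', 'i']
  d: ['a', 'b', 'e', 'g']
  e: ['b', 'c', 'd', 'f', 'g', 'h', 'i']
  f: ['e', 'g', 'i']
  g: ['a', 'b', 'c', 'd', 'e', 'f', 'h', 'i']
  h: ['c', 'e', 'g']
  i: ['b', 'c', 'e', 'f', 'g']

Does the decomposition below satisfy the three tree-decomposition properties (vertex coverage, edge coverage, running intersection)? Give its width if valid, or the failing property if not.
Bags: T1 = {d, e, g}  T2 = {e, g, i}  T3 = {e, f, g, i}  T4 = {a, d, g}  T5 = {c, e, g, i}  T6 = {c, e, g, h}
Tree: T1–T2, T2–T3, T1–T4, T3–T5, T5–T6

A tree decomposition must satisfy three properties: every vertex lies in some bag; for every edge, both endpoints lie together in some bag; and for every vertex, the bags containing it form a connected subtree. Here vertex b appears in no bag, so the decomposition is invalid.

No — vertex b appears in no bag.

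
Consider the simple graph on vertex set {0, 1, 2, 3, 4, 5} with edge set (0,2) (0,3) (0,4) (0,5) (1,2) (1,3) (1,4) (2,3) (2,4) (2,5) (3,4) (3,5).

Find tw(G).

3

A width-3 tree decomposition is:
Bags: B1 = {1, 2, 3, 4}  B2 = {0, 2, 3, 4}  B3 = {0, 2, 3, 5}
Tree: B1–B2, B2–B3
Each bag holds 4 vertices, so the decomposition has width 3, which upper-bounds the treewidth. For the lower bound, the 4 vertices {0, 2, 3, 4} are pairwise adjacent, and any tree decomposition puts a clique entirely inside one bag — forcing width ≥ 3. The upper and lower bounds meet at 3, so that is the treewidth.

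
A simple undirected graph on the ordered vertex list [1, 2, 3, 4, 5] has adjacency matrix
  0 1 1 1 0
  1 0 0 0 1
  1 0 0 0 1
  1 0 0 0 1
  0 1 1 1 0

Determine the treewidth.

A width-2 tree decomposition is:
Bags: B1 = {1, 3, 5}  B2 = {1, 4, 5}  B3 = {1, 2, 5}
Tree: B1–B2, B2–B3
Each bag holds 3 vertices, so the decomposition has width 2, which upper-bounds the treewidth. Since 3–1–4–5–3 is a cycle in G, G is not acyclic. Forests are exactly the graphs of treewidth ≤ 1, so tw(G) ≥ 2. The upper and lower bounds meet at 2, so that is the treewidth.

2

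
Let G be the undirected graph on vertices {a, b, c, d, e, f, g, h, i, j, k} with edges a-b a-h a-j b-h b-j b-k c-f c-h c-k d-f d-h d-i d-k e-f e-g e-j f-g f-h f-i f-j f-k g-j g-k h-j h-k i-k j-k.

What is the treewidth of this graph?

A width-3 tree decomposition is:
Bags: B1 = {f, h, j, k}  B2 = {f, g, j, k}  B3 = {d, f, h, k}  B4 = {e, f, g, j}  B5 = {c, f, h, k}  B6 = {d, f, i, k}  B7 = {b, h, j, k}  B8 = {a, b, h, j}
Tree: B1–B2, B1–B3, B2–B4, B3–B5, B3–B6, B1–B7, B7–B8
Each bag holds 4 vertices, so the decomposition has width 3, which upper-bounds the treewidth. On the other hand G contains the 4-clique {a, b, h, j}. A clique must lie in a single bag of any decomposition, so no decomposition can have width below 3. Therefore the treewidth is 3.

3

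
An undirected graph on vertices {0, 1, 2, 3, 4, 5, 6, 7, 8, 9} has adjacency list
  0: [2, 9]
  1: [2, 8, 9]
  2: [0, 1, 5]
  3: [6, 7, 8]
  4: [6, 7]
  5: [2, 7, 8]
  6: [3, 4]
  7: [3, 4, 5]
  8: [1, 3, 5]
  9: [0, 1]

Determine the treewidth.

A width-2 tree decomposition is:
Bags: B1 = {3, 4, 6}  B2 = {3, 4, 7}  B3 = {3, 7, 8}  B4 = {5, 7, 8}  B5 = {1, 5, 8}  B6 = {1, 2, 5}  B7 = {1, 2, 9}  B8 = {0, 2, 9}
Tree: B1–B2, B2–B3, B3–B4, B4–B5, B5–B6, B6–B7, B7–B8
The largest bag has 3 vertices, giving width 2; this decomposition certifies tw(G) ≤ 2. For the lower bound, G contains the cycle 6–4–7–3–6, so G is not a forest; only forests have treewidth ≤ 1, hence tw(G) ≥ 2. Therefore the treewidth is 2.

2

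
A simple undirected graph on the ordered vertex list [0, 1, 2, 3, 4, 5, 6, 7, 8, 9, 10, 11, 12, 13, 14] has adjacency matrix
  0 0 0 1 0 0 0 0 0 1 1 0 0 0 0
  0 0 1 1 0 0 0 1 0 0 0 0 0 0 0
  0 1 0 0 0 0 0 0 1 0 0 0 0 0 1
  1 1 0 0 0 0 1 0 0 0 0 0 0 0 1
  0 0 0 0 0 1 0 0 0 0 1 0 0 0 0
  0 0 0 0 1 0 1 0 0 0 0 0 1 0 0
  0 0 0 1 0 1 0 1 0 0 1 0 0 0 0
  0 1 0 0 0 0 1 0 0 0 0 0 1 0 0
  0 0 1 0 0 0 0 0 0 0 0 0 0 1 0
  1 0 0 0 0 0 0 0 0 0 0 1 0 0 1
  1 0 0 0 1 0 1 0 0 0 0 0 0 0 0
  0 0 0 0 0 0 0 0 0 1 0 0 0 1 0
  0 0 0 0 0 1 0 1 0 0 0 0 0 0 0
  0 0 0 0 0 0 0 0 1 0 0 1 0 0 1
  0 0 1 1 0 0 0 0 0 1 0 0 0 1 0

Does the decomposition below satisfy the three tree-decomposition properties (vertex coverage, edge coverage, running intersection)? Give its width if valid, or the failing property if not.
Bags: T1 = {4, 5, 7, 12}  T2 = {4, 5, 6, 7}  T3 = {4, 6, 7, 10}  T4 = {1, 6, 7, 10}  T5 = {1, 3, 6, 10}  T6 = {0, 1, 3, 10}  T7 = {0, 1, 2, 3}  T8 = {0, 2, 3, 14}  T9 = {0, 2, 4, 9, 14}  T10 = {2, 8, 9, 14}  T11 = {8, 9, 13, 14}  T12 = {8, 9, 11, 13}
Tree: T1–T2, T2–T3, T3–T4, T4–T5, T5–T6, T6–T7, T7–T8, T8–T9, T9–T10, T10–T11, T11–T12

No — bags containing vertex 4 are not connected in the tree.

A tree decomposition must satisfy three properties: every vertex lies in some bag; for every edge, both endpoints lie together in some bag; and for every vertex, the bags containing it form a connected subtree. Here bags containing vertex 4 are not connected in the tree, so the decomposition is invalid.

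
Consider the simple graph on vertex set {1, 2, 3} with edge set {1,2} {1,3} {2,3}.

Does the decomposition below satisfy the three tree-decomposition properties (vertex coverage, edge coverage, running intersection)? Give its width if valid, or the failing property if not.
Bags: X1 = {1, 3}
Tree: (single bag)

A tree decomposition must satisfy three properties: every vertex lies in some bag; for every edge, both endpoints lie together in some bag; and for every vertex, the bags containing it form a connected subtree. Here vertex 2 appears in no bag, so the decomposition is invalid.

No — vertex 2 appears in no bag.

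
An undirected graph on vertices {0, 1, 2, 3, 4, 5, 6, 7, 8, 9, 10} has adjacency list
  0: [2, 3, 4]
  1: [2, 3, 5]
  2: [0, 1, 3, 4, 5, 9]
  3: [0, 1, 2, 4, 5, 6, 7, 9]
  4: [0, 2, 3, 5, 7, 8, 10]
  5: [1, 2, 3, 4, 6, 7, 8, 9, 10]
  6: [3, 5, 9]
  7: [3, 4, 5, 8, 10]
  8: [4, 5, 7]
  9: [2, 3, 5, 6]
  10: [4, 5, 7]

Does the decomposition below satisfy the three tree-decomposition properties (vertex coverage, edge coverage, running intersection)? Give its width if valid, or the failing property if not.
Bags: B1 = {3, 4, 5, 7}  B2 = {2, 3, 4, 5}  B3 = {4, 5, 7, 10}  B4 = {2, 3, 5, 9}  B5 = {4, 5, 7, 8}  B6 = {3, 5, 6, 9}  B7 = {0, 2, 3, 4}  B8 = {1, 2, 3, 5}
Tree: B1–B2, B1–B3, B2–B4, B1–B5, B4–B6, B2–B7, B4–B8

Yes; width 3.

Vertex coverage: the bags together contain {0, 1, 2, 3, 4, 5, 6, 7, 8, 9, 10}, the full vertex set. Edge coverage: each edge of G has both endpoints in at least one bag. Running intersection: for every vertex, the bags containing it form a connected subtree. All three properties hold, so this is a valid tree decomposition of width max|bag| − 1 = 3, and hence tw(G) ≤ 3.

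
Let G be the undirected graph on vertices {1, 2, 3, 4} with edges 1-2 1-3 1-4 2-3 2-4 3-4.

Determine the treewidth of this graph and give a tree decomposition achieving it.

Treewidth 3.
One such decomposition:
Bags: B1 = {1, 2, 3, 4}
Tree: (single bag)

With just one bag of size 4, the width is 4 − 1 = 3, so tw(G) ≤ 3. For the lower bound, the 4 vertices {1, 2, 3, 4} are pairwise adjacent, and any tree decomposition puts a clique entirely inside one bag — forcing width ≥ 3. Combining the bounds, tw(G) = 3.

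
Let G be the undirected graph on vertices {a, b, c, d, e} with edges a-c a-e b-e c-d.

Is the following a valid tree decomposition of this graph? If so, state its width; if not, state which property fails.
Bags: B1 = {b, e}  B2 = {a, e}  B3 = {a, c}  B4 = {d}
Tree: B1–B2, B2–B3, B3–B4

A tree decomposition must satisfy three properties: every vertex lies in some bag; for every edge, both endpoints lie together in some bag; and for every vertex, the bags containing it form a connected subtree. Here edge (c,d) lies in no bag, so the decomposition is invalid.

No — edge (c,d) lies in no bag.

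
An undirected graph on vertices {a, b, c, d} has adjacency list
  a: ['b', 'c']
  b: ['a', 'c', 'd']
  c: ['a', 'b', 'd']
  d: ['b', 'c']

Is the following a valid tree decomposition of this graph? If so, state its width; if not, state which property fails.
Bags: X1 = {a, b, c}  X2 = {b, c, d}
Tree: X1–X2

Vertex coverage: the bags together contain {a, b, c, d}, the full vertex set. Edge coverage: each edge of G has both endpoints in at least one bag. Running intersection: for every vertex, the bags containing it form a connected subtree. All three properties hold, so this is a valid tree decomposition of width max|bag| − 1 = 2, and hence tw(G) ≤ 2.

Yes; width 2.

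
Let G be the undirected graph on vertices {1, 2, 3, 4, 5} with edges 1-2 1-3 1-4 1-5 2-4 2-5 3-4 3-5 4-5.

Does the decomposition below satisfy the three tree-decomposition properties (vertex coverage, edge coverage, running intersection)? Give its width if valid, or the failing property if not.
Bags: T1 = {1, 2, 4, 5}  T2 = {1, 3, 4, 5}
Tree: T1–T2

Yes; width 3.

Vertex coverage: the bags together contain {1, 2, 3, 4, 5}, the full vertex set. Edge coverage: each edge of G has both endpoints in at least one bag. Running intersection: for every vertex, the bags containing it form a connected subtree. All three properties hold, so this is a valid tree decomposition of width max|bag| − 1 = 3, and hence tw(G) ≤ 3.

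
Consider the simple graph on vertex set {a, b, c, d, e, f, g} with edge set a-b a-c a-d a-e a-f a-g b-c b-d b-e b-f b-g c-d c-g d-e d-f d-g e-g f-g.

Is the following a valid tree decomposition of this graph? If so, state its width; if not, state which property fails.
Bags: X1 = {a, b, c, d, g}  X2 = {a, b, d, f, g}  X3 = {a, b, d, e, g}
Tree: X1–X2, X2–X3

Yes; width 4.

Every vertex of G appears in some bag (union = {a, b, c, d, e, f, g}); every edge is covered by a bag; and for each vertex v the set of bags containing v is connected in the bag tree. The decomposition is therefore valid. The largest bag has 5 vertices, so the width is 4.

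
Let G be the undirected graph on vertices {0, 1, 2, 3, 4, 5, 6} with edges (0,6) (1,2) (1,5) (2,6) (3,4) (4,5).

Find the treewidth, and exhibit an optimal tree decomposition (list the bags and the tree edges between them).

Treewidth 1.
One such decomposition:
Bags: B1 = {3, 4}  B2 = {4, 5}  B3 = {1, 5}  B4 = {1, 2}  B5 = {2, 6}  B6 = {0, 6}
Tree: B1–B2, B2–B3, B3–B4, B4–B5, B5–B6

Each bag holds 2 vertices, so the decomposition has width 1, which upper-bounds the treewidth. Any graph with an edge has treewidth ≥ 1, and G has the edge 3–4. Therefore the treewidth is 1.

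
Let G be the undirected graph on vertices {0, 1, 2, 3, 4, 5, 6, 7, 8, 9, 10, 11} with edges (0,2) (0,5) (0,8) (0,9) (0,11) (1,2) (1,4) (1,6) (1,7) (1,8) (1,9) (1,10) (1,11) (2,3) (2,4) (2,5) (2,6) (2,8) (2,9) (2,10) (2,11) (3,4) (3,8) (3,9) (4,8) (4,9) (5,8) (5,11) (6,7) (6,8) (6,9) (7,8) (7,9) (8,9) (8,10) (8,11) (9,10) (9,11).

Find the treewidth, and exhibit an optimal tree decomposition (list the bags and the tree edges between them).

Every bag has size at most 5, so the width is 5 − 1 = 4 and tw(G) ≤ 4. For the lower bound, the 5 vertices {0, 2, 8, 9, 11} are pairwise adjacent, and any tree decomposition puts a clique entirely inside one bag — forcing width ≥ 4. The upper and lower bounds meet at 4, so that is the treewidth.

Treewidth 4.
One such decomposition:
Bags: B1 = {1, 6, 7, 8, 9}  B2 = {1, 2, 6, 8, 9}  B3 = {1, 2, 8, 9, 10}  B4 = {1, 2, 4, 8, 9}  B5 = {1, 2, 8, 9, 11}  B6 = {0, 2, 8, 9, 11}  B7 = {0, 2, 5, 8, 11}  B8 = {2, 3, 4, 8, 9}
Tree: B1–B2, B2–B3, B2–B4, B2–B5, B5–B6, B6–B7, B4–B8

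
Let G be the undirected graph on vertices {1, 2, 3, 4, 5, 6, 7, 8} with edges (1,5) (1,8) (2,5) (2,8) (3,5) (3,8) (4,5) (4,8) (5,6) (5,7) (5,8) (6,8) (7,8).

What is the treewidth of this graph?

A width-2 tree decomposition is:
Bags: B1 = {4, 5, 8}  B2 = {5, 7, 8}  B3 = {1, 5, 8}  B4 = {3, 5, 8}  B5 = {5, 6, 8}  B6 = {2, 5, 8}
Tree: B1–B2, B1–B3, B2–B4, B2–B5, B2–B6
Every bag has size at most 3, so the width is 3 − 1 = 2 and tw(G) ≤ 2. Conversely, {1, 5, 8} is a clique of size 3, and the vertices of any clique must share a bag in every tree decomposition; so some bag has ≥ 3 vertices and tw(G) ≥ 2. Therefore the treewidth is 2.

2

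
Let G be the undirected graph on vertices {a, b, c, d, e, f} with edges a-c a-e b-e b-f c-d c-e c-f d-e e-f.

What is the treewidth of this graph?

A width-2 tree decomposition is:
Bags: B1 = {c, e, f}  B2 = {c, d, e}  B3 = {b, e, f}  B4 = {a, c, e}
Tree: B1–B2, B1–B3, B2–B4
Each bag holds 3 vertices, so the decomposition has width 2, which upper-bounds the treewidth. Conversely, {c, d, e} is a clique of size 3, and the vertices of any clique must share a bag in every tree decomposition; so some bag has ≥ 3 vertices and tw(G) ≥ 2. Hence tw(G) = 2 exactly.

2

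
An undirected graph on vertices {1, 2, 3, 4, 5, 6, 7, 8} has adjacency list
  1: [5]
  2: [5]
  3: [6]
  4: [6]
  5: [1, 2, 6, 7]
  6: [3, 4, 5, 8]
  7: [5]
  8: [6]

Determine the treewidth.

1

A width-1 tree decomposition is:
Bags: B1 = {5, 6}  B2 = {3, 6}  B3 = {5, 7}  B4 = {6, 8}  B5 = {4, 6}  B6 = {2, 5}  B7 = {1, 5}
Tree: B1–B2, B1–B3, B2–B4, B4–B5, B3–B6, B6–B7
Each bag holds 2 vertices, so the decomposition has width 1, which upper-bounds the treewidth. G has an edge, so its treewidth is at least 1. The upper and lower bounds meet at 1, so that is the treewidth.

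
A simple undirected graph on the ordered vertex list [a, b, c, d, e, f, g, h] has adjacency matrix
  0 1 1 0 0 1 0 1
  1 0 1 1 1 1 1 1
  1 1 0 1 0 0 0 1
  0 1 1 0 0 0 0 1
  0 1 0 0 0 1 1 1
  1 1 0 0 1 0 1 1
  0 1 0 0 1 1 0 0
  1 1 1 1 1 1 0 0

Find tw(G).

A width-3 tree decomposition is:
Bags: B1 = {b, e, f, h}  B2 = {b, e, f, g}  B3 = {a, b, f, h}  B4 = {a, b, c, h}  B5 = {b, c, d, h}
Tree: B1–B2, B1–B3, B3–B4, B4–B5
Each bag holds 4 vertices, so the decomposition has width 3, which upper-bounds the treewidth. On the other hand G contains the 4-clique {b, e, f, g}. A clique must lie in a single bag of any decomposition, so no decomposition can have width below 3. Combining the bounds, tw(G) = 3.

3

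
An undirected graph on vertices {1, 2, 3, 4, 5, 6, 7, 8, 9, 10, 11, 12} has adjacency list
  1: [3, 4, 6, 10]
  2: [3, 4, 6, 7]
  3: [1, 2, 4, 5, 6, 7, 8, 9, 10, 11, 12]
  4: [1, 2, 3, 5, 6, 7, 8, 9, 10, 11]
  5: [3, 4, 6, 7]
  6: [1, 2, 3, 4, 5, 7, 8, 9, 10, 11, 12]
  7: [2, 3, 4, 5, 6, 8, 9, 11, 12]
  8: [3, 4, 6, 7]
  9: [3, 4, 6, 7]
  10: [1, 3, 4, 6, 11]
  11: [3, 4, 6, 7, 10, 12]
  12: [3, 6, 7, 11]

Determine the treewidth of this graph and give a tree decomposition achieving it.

Every bag has size at most 5, so the width is 5 − 1 = 4 and tw(G) ≤ 4. Conversely, {1, 3, 4, 6, 10} is a clique of size 5, and the vertices of any clique must share a bag in every tree decomposition; so some bag has ≥ 5 vertices and tw(G) ≥ 4. Combining the bounds, tw(G) = 4.

Treewidth 4.
One such decomposition:
Bags: B1 = {3, 4, 6, 7, 11}  B2 = {3, 6, 7, 11, 12}  B3 = {3, 4, 6, 10, 11}  B4 = {3, 4, 5, 6, 7}  B5 = {1, 3, 4, 6, 10}  B6 = {3, 4, 6, 7, 9}  B7 = {3, 4, 6, 7, 8}  B8 = {2, 3, 4, 6, 7}
Tree: B1–B2, B1–B3, B1–B4, B3–B5, B4–B6, B6–B7, B4–B8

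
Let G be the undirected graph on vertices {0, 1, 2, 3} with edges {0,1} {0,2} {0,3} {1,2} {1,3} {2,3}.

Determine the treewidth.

A width-3 tree decomposition is:
Bags: B1 = {0, 1, 2, 3}
Tree: (single bag)
With just one bag of size 4, the width is 4 − 1 = 3, so tw(G) ≤ 3. Conversely, {0, 1, 2, 3} is a clique of size 4, and the vertices of any clique must share a bag in every tree decomposition; so some bag has ≥ 4 vertices and tw(G) ≥ 3. The upper and lower bounds meet at 3, so that is the treewidth.

3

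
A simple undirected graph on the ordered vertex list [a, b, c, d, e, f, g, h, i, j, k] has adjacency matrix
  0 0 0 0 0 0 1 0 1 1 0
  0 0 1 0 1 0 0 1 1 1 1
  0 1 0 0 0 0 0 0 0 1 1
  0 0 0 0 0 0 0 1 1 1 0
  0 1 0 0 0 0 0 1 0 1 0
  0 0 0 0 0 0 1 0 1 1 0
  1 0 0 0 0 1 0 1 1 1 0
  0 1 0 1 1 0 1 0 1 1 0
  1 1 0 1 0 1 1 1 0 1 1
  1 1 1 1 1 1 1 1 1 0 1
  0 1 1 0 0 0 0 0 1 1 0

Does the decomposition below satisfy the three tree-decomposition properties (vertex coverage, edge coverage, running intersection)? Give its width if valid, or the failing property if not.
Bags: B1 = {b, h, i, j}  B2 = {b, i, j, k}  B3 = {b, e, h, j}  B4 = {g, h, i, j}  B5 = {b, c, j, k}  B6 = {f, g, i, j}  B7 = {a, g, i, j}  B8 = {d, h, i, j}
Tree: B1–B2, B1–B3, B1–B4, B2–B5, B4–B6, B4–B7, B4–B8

Yes; width 3.

Every vertex of G appears in some bag (union = {a, b, c, d, e, f, g, h, i, j, k}); every edge is covered by a bag; and for each vertex v the set of bags containing v is connected in the bag tree. The decomposition is therefore valid. The largest bag has 4 vertices, so the width is 3.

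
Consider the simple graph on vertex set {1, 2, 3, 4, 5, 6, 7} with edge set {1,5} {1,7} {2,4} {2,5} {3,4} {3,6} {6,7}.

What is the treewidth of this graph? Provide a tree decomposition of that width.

The largest bag has 3 vertices, giving width 2; this decomposition certifies tw(G) ≤ 2. Since 3–4–2–5–1–7–6–3 is a cycle in G, G is not acyclic. Forests are exactly the graphs of treewidth ≤ 1, so tw(G) ≥ 2. Hence tw(G) = 2 exactly.

Treewidth 2.
Bags: B1 = {2, 3, 4}  B2 = {2, 3, 5}  B3 = {1, 3, 5}  B4 = {1, 3, 7}  B5 = {3, 6, 7}
Tree: B1–B2, B2–B3, B3–B4, B4–B5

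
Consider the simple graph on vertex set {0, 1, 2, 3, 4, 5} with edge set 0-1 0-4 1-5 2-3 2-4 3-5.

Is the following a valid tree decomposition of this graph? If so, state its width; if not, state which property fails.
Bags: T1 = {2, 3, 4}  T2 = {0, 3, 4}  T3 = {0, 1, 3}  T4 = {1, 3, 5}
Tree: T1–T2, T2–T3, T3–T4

Vertex coverage: the bags together contain {0, 1, 2, 3, 4, 5}, the full vertex set. Edge coverage: each edge of G has both endpoints in at least one bag. Running intersection: for every vertex, the bags containing it form a connected subtree. All three properties hold, so this is a valid tree decomposition of width max|bag| − 1 = 2, and hence tw(G) ≤ 2.

Yes; width 2.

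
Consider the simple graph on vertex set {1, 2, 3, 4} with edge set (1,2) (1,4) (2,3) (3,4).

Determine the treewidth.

2

A width-2 tree decomposition is:
Bags: B1 = {2, 3, 4}  B2 = {1, 2, 4}
Tree: B1–B2
Each bag holds 3 vertices, so the decomposition has width 2, which upper-bounds the treewidth. For the lower bound, G contains the cycle 2–3–4–1–2, so G is not a forest; only forests have treewidth ≤ 1, hence tw(G) ≥ 2. Therefore the treewidth is 2.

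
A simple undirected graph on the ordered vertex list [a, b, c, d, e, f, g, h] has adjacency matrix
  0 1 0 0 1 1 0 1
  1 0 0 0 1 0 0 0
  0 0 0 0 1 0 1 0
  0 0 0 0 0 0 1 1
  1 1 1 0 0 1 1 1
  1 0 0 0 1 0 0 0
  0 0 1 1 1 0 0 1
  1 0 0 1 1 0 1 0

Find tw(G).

A width-2 tree decomposition is:
Bags: B1 = {e, g, h}  B2 = {a, e, h}  B3 = {a, e, f}  B4 = {c, e, g}  B5 = {a, b, e}  B6 = {d, g, h}
Tree: B1–B2, B2–B3, B1–B4, B3–B5, B1–B6
Each bag holds 3 vertices, so the decomposition has width 2, which upper-bounds the treewidth. On the other hand G contains the 3-clique {d, g, h}. A clique must lie in a single bag of any decomposition, so no decomposition can have width below 2. Combining the bounds, tw(G) = 2.

2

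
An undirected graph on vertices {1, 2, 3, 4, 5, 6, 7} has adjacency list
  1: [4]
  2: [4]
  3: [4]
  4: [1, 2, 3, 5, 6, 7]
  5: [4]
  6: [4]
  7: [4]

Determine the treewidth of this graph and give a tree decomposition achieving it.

Treewidth 1.
One such decomposition:
Bags: B1 = {1, 4}  B2 = {4, 5}  B3 = {3, 4}  B4 = {4, 6}  B5 = {4, 7}  B6 = {2, 4}
Tree: B1–B2, B1–B3, B3–B4, B1–B5, B3–B6

Each bag holds 2 vertices, so the decomposition has width 1, which upper-bounds the treewidth. Since G has at least one edge (e.g. 1–4), it is not an edgeless graph, so tw(G) ≥ 1. The upper and lower bounds meet at 1, so that is the treewidth.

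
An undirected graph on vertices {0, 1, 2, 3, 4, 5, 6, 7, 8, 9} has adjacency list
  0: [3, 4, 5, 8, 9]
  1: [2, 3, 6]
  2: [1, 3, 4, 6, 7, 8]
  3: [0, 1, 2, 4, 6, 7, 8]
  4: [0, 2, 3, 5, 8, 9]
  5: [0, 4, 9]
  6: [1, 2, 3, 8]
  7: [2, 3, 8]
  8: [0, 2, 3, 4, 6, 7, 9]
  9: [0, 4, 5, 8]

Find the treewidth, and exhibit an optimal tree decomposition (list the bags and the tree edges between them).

Treewidth 3.
One optimal decomposition is:
Bags: B1 = {2, 3, 4, 8}  B2 = {2, 3, 6, 8}  B3 = {0, 3, 4, 8}  B4 = {1, 2, 3, 6}  B5 = {2, 3, 7, 8}  B6 = {0, 4, 8, 9}  B7 = {0, 4, 5, 9}
Tree: B1–B2, B1–B3, B2–B4, B2–B5, B3–B6, B6–B7

Every bag has size at most 4, so the width is 4 − 1 = 3 and tw(G) ≤ 3. Conversely, {0, 4, 8, 9} is a clique of size 4, and the vertices of any clique must share a bag in every tree decomposition; so some bag has ≥ 4 vertices and tw(G) ≥ 3. Hence tw(G) = 3 exactly.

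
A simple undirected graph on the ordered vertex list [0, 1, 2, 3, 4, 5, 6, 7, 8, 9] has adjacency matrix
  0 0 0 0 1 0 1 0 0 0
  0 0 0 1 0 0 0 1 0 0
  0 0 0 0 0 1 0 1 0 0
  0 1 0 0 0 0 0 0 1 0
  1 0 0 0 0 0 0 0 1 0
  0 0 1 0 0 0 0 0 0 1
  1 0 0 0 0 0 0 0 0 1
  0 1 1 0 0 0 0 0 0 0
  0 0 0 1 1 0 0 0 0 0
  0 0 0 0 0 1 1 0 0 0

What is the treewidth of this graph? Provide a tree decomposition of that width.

Treewidth 2.
One such decomposition:
Bags: B1 = {1, 3, 8}  B2 = {1, 7, 8}  B3 = {2, 7, 8}  B4 = {2, 5, 8}  B5 = {5, 8, 9}  B6 = {6, 8, 9}  B7 = {0, 6, 8}  B8 = {0, 4, 8}
Tree: B1–B2, B2–B3, B3–B4, B4–B5, B5–B6, B6–B7, B7–B8

Every bag has size at most 3, so the width is 3 − 1 = 2 and tw(G) ≤ 2. Since 8–3–1–7–2–5–9–6–0–4–8 is a cycle in G, G is not acyclic. Forests are exactly the graphs of treewidth ≤ 1, so tw(G) ≥ 2. Therefore the treewidth is 2.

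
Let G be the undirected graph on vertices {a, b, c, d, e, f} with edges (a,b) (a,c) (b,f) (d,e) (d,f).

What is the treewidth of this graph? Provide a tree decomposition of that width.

Every bag has size at most 2, so the width is 2 − 1 = 1 and tw(G) ≤ 1. Since G has at least one edge (e.g. c–a), it is not an edgeless graph, so tw(G) ≥ 1. Hence tw(G) = 1 exactly.

Treewidth 1.
Bags: B1 = {a, c}  B2 = {a, b}  B3 = {b, f}  B4 = {d, f}  B5 = {d, e}
Tree: B1–B2, B2–B3, B3–B4, B4–B5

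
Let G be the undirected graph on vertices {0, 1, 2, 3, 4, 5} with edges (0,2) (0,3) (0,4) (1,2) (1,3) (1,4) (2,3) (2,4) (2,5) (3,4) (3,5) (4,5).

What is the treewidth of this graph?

A width-3 tree decomposition is:
Bags: B1 = {2, 3, 4, 5}  B2 = {1, 2, 3, 4}  B3 = {0, 2, 3, 4}
Tree: B1–B2, B1–B3
Each bag holds 4 vertices, so the decomposition has width 3, which upper-bounds the treewidth. For the lower bound, the 4 vertices {0, 2, 3, 4} are pairwise adjacent, and any tree decomposition puts a clique entirely inside one bag — forcing width ≥ 3. Combining the bounds, tw(G) = 3.

3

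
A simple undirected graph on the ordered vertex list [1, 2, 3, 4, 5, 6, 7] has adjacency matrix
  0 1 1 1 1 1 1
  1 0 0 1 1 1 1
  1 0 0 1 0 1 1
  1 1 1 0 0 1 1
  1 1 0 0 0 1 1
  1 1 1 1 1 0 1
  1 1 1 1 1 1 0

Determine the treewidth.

A width-4 tree decomposition is:
Bags: B1 = {1, 2, 4, 6, 7}  B2 = {1, 3, 4, 6, 7}  B3 = {1, 2, 5, 6, 7}
Tree: B1–B2, B1–B3
Every bag has size at most 5, so the width is 5 − 1 = 4 and tw(G) ≤ 4. Conversely, {1, 2, 4, 6, 7} is a clique of size 5, and the vertices of any clique must share a bag in every tree decomposition; so some bag has ≥ 5 vertices and tw(G) ≥ 4. The upper and lower bounds meet at 4, so that is the treewidth.

4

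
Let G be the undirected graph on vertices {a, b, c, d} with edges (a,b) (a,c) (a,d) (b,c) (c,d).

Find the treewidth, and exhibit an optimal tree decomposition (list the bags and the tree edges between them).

Each bag holds 3 vertices, so the decomposition has width 2, which upper-bounds the treewidth. For the lower bound, the 3 vertices {a, c, d} are pairwise adjacent, and any tree decomposition puts a clique entirely inside one bag — forcing width ≥ 2. Combining the bounds, tw(G) = 2.

Treewidth 2.
One optimal decomposition is:
Bags: B1 = {a, b, c}  B2 = {a, c, d}
Tree: B1–B2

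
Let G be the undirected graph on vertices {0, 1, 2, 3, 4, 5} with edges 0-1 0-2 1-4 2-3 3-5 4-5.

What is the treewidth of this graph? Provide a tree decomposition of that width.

The largest bag has 3 vertices, giving width 2; this decomposition certifies tw(G) ≤ 2. The edges 5–4–1–0–2–3–5 form a cycle, so G is not a tree and its treewidth is at least 2. Therefore the treewidth is 2.

Treewidth 2.
One such decomposition:
Bags: B1 = {1, 4, 5}  B2 = {0, 1, 5}  B3 = {0, 2, 5}  B4 = {2, 3, 5}
Tree: B1–B2, B2–B3, B3–B4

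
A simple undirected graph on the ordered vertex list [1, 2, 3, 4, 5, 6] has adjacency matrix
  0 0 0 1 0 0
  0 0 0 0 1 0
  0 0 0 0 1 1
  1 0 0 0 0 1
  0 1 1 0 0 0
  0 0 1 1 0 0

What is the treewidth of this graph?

1

A width-1 tree decomposition is:
Bags: B1 = {2, 5}  B2 = {3, 5}  B3 = {3, 6}  B4 = {4, 6}  B5 = {1, 4}
Tree: B1–B2, B2–B3, B3–B4, B4–B5
Each bag holds 2 vertices, so the decomposition has width 1, which upper-bounds the treewidth. Any graph with an edge has treewidth ≥ 1, and G has the edge 2–5. Hence tw(G) = 1 exactly.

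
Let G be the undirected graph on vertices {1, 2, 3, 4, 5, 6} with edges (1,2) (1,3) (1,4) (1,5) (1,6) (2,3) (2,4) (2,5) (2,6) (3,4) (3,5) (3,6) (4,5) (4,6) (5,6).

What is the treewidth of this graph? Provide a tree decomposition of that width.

Treewidth 5.
Bags: B1 = {1, 2, 3, 4, 5, 6}
Tree: (single bag)

A single bag containing all 6 vertices is trivially a valid decomposition of width 5. On the other hand G contains the 6-clique {1, 2, 3, 4, 5, 6}. A clique must lie in a single bag of any decomposition, so no decomposition can have width below 5. Combining the bounds, tw(G) = 5.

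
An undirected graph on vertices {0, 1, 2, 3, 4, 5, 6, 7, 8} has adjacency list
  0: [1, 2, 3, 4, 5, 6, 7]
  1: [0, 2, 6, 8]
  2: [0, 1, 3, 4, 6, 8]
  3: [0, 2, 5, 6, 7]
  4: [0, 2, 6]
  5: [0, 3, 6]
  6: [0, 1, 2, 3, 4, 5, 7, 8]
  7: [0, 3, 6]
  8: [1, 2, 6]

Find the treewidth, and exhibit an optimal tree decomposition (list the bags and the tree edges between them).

The largest bag has 4 vertices, giving width 3; this decomposition certifies tw(G) ≤ 3. Conversely, {0, 1, 2, 6} is a clique of size 4, and the vertices of any clique must share a bag in every tree decomposition; so some bag has ≥ 4 vertices and tw(G) ≥ 3. Hence tw(G) = 3 exactly.

Treewidth 3.
One such decomposition:
Bags: B1 = {0, 2, 3, 6}  B2 = {0, 1, 2, 6}  B3 = {1, 2, 6, 8}  B4 = {0, 3, 5, 6}  B5 = {0, 3, 6, 7}  B6 = {0, 2, 4, 6}
Tree: B1–B2, B2–B3, B1–B4, B4–B5, B1–B6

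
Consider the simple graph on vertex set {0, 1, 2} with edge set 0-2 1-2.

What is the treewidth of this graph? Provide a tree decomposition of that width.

Each bag holds 2 vertices, so the decomposition has width 1, which upper-bounds the treewidth. Since G has at least one edge (e.g. 2–0), it is not an edgeless graph, so tw(G) ≥ 1. Hence tw(G) = 1 exactly.

Treewidth 1.
One optimal decomposition is:
Bags: B1 = {0, 2}  B2 = {1, 2}
Tree: B1–B2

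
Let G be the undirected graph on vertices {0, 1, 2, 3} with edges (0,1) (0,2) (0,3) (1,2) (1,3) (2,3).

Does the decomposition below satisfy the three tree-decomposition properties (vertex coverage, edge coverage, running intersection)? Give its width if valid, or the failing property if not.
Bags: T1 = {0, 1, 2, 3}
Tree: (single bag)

Checking the three conditions: (i) the bags cover all of {0, 1, 2, 3}; (ii) for each edge, some bag contains both endpoints; (iii) the bags containing any fixed vertex form a subtree. All hold, so the decomposition is valid with width 4 − 1 = 3.

Yes; width 3.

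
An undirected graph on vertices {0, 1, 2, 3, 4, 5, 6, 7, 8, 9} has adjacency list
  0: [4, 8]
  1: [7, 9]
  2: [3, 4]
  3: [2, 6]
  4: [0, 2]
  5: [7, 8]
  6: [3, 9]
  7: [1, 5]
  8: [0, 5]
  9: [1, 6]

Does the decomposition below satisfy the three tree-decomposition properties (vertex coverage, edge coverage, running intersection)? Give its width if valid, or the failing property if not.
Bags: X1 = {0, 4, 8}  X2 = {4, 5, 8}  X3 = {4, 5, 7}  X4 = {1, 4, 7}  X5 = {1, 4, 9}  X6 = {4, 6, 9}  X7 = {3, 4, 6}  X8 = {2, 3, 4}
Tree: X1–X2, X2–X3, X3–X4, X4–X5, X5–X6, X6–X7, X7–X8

Every vertex of G appears in some bag (union = {0, 1, 2, 3, 4, 5, 6, 7, 8, 9}); every edge is covered by a bag; and for each vertex v the set of bags containing v is connected in the bag tree. The decomposition is therefore valid. The largest bag has 3 vertices, so the width is 2.

Yes; width 2.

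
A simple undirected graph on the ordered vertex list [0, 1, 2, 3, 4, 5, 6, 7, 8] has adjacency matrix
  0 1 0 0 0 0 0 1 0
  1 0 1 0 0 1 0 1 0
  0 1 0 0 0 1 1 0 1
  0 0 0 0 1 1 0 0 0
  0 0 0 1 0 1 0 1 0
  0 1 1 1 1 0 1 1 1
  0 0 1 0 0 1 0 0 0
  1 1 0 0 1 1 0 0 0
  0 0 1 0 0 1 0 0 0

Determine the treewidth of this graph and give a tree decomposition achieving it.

Treewidth 2.
One optimal decomposition is:
Bags: B1 = {1, 5, 7}  B2 = {4, 5, 7}  B3 = {1, 2, 5}  B4 = {2, 5, 8}  B5 = {2, 5, 6}  B6 = {0, 1, 7}  B7 = {3, 4, 5}
Tree: B1–B2, B1–B3, B3–B4, B4–B5, B1–B6, B2–B7

Each bag holds 3 vertices, so the decomposition has width 2, which upper-bounds the treewidth. On the other hand G contains the 3-clique {0, 1, 7}. A clique must lie in a single bag of any decomposition, so no decomposition can have width below 2. Hence tw(G) = 2 exactly.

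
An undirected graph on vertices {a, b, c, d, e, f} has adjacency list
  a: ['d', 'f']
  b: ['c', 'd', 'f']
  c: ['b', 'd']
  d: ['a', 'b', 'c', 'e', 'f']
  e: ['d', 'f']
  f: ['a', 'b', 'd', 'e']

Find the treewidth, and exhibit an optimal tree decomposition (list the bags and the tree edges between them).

Treewidth 2.
One optimal decomposition is:
Bags: B1 = {b, c, d}  B2 = {b, d, f}  B3 = {a, d, f}  B4 = {d, e, f}
Tree: B1–B2, B2–B3, B2–B4

The largest bag has 3 vertices, giving width 2; this decomposition certifies tw(G) ≤ 2. For the lower bound, the 3 vertices {b, c, d} are pairwise adjacent, and any tree decomposition puts a clique entirely inside one bag — forcing width ≥ 2. The upper and lower bounds meet at 2, so that is the treewidth.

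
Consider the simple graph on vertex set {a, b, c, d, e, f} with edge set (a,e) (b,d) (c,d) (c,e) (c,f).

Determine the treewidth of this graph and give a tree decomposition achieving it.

Treewidth 1.
One optimal decomposition is:
Bags: B1 = {c, e}  B2 = {a, e}  B3 = {c, d}  B4 = {c, f}  B5 = {b, d}
Tree: B1–B2, B1–B3, B3–B4, B3–B5

Each bag holds 2 vertices, so the decomposition has width 1, which upper-bounds the treewidth. Any graph with an edge has treewidth ≥ 1, and G has the edge c–e. The upper and lower bounds meet at 1, so that is the treewidth.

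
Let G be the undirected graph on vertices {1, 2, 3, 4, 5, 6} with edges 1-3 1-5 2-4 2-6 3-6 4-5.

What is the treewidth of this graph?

2

A width-2 tree decomposition is:
Bags: B1 = {1, 3, 5}  B2 = {3, 4, 5}  B3 = {2, 3, 4}  B4 = {2, 3, 6}
Tree: B1–B2, B2–B3, B3–B4
Each bag holds 3 vertices, so the decomposition has width 2, which upper-bounds the treewidth. The edges 3–1–5–4–2–6–3 form a cycle, so G is not a tree and its treewidth is at least 2. Combining the bounds, tw(G) = 2.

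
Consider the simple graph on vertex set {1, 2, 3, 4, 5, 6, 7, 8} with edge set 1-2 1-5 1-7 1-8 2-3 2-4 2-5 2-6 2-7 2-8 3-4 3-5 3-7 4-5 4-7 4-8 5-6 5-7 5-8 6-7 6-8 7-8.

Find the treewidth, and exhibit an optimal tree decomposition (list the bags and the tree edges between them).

Treewidth 4.
One optimal decomposition is:
Bags: B1 = {1, 2, 5, 7, 8}  B2 = {2, 5, 6, 7, 8}  B3 = {2, 4, 5, 7, 8}  B4 = {2, 3, 4, 5, 7}
Tree: B1–B2, B1–B3, B3–B4

Every bag has size at most 5, so the width is 5 − 1 = 4 and tw(G) ≤ 4. On the other hand G contains the 5-clique {1, 2, 5, 7, 8}. A clique must lie in a single bag of any decomposition, so no decomposition can have width below 4. Therefore the treewidth is 4.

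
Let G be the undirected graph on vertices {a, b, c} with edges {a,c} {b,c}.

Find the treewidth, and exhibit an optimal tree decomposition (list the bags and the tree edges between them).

Treewidth 1.
One such decomposition:
Bags: B1 = {b, c}  B2 = {a, c}
Tree: B1–B2

Every bag has size at most 2, so the width is 2 − 1 = 1 and tw(G) ≤ 1. G has an edge, so its treewidth is at least 1. The upper and lower bounds meet at 1, so that is the treewidth.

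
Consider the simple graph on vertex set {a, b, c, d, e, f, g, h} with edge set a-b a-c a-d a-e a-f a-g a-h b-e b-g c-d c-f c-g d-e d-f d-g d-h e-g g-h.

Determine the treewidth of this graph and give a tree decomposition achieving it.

Every bag has size at most 4, so the width is 4 − 1 = 3 and tw(G) ≤ 3. Conversely, {a, d, e, g} is a clique of size 4, and the vertices of any clique must share a bag in every tree decomposition; so some bag has ≥ 4 vertices and tw(G) ≥ 3. Therefore the treewidth is 3.

Treewidth 3.
One such decomposition:
Bags: B1 = {a, c, d, g}  B2 = {a, d, e, g}  B3 = {a, b, e, g}  B4 = {a, d, g, h}  B5 = {a, c, d, f}
Tree: B1–B2, B2–B3, B1–B4, B1–B5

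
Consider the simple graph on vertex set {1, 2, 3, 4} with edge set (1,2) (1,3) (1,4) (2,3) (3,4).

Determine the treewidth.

2

A width-2 tree decomposition is:
Bags: B1 = {1, 2, 3}  B2 = {1, 3, 4}
Tree: B1–B2
The largest bag has 3 vertices, giving width 2; this decomposition certifies tw(G) ≤ 2. For the lower bound, the 3 vertices {1, 2, 3} are pairwise adjacent, and any tree decomposition puts a clique entirely inside one bag — forcing width ≥ 2. Therefore the treewidth is 2.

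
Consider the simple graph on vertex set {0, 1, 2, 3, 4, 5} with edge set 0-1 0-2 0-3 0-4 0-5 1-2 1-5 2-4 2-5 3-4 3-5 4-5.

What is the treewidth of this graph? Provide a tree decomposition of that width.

Treewidth 3.
One such decomposition:
Bags: B1 = {0, 1, 2, 5}  B2 = {0, 2, 4, 5}  B3 = {0, 3, 4, 5}
Tree: B1–B2, B2–B3

Every bag has size at most 4, so the width is 4 − 1 = 3 and tw(G) ≤ 3. Conversely, {0, 1, 2, 5} is a clique of size 4, and the vertices of any clique must share a bag in every tree decomposition; so some bag has ≥ 4 vertices and tw(G) ≥ 3. The upper and lower bounds meet at 3, so that is the treewidth.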